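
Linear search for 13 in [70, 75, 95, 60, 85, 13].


i=0: 70!=13
i=1: 75!=13
i=2: 95!=13
i=3: 60!=13
i=4: 85!=13
i=5: 13==13 found!

Found at 5, 6 comps


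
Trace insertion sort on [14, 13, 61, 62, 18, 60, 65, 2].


Initial: [14, 13, 61, 62, 18, 60, 65, 2]
Insert 13: [13, 14, 61, 62, 18, 60, 65, 2]
Insert 61: [13, 14, 61, 62, 18, 60, 65, 2]
Insert 62: [13, 14, 61, 62, 18, 60, 65, 2]
Insert 18: [13, 14, 18, 61, 62, 60, 65, 2]
Insert 60: [13, 14, 18, 60, 61, 62, 65, 2]
Insert 65: [13, 14, 18, 60, 61, 62, 65, 2]
Insert 2: [2, 13, 14, 18, 60, 61, 62, 65]

Sorted: [2, 13, 14, 18, 60, 61, 62, 65]


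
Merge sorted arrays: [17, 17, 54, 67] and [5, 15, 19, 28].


Take 5 from B
Take 15 from B
Take 17 from A
Take 17 from A
Take 19 from B
Take 28 from B

Merged: [5, 15, 17, 17, 19, 28, 54, 67]


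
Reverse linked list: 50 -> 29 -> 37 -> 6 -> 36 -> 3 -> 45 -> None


Step 1: curr=50, set curr.next=prev(None) | reversed so far: 50
Step 2: curr=29, set curr.next=prev(50) | reversed so far: 29 -> 50
Step 3: curr=37, set curr.next=prev(29) | reversed so far: 37 -> 29 -> 50
Step 4: curr=6, set curr.next=prev(37) | reversed so far: 6 -> 37 -> 29 -> 50
Step 5: curr=36, set curr.next=prev(6) | reversed so far: 36 -> 6 -> 37 -> 29 -> 50
Step 6: curr=3, set curr.next=prev(36) | reversed so far: 3 -> 36 -> 6 -> 37 -> 29 -> 50
Step 7: curr=45, set curr.next=prev(3) | reversed so far: 45 -> 3 -> 36 -> 6 -> 37 -> 29 -> 50

45 -> 3 -> 36 -> 6 -> 37 -> 29 -> 50 -> None


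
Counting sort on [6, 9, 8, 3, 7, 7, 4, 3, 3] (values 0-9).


Input: [6, 9, 8, 3, 7, 7, 4, 3, 3]
Counts: [0, 0, 0, 3, 1, 0, 1, 2, 1, 1]

Sorted: [3, 3, 3, 4, 6, 7, 7, 8, 9]


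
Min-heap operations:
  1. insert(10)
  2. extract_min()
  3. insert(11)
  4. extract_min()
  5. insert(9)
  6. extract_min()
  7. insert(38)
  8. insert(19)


insert(10) -> [10]
extract_min()->10, []
insert(11) -> [11]
extract_min()->11, []
insert(9) -> [9]
extract_min()->9, []
insert(38) -> [38]
insert(19) -> [19, 38]

Final heap: [19, 38]


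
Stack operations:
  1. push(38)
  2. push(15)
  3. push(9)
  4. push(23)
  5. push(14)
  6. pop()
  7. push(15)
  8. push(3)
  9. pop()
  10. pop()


push(38) -> [38]
push(15) -> [38, 15]
push(9) -> [38, 15, 9]
push(23) -> [38, 15, 9, 23]
push(14) -> [38, 15, 9, 23, 14]
pop()->14, [38, 15, 9, 23]
push(15) -> [38, 15, 9, 23, 15]
push(3) -> [38, 15, 9, 23, 15, 3]
pop()->3, [38, 15, 9, 23, 15]
pop()->15, [38, 15, 9, 23]

Final stack: [38, 15, 9, 23]


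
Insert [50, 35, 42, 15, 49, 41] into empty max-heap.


Insert 50: [50]
Insert 35: [50, 35]
Insert 42: [50, 35, 42]
Insert 15: [50, 35, 42, 15]
Insert 49: [50, 49, 42, 15, 35]
Insert 41: [50, 49, 42, 15, 35, 41]

Final heap: [50, 49, 42, 15, 35, 41]


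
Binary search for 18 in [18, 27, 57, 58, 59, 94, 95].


Step 1: lo=0, hi=6, mid=3, val=58
Step 2: lo=0, hi=2, mid=1, val=27
Step 3: lo=0, hi=0, mid=0, val=18

Found at index 0


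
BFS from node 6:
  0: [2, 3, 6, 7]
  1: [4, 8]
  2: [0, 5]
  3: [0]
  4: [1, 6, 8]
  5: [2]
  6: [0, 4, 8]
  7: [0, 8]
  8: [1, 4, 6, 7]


Visit 6, enqueue [0, 4, 8]
Visit 0, enqueue [2, 3, 7]
Visit 4, enqueue [1]
Visit 8, enqueue []
Visit 2, enqueue [5]
Visit 3, enqueue []
Visit 7, enqueue []
Visit 1, enqueue []
Visit 5, enqueue []

BFS order: [6, 0, 4, 8, 2, 3, 7, 1, 5]


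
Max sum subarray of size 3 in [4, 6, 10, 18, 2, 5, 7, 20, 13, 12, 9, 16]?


[0:3]: 20
[1:4]: 34
[2:5]: 30
[3:6]: 25
[4:7]: 14
[5:8]: 32
[6:9]: 40
[7:10]: 45
[8:11]: 34
[9:12]: 37

Max: 45 at [7:10]


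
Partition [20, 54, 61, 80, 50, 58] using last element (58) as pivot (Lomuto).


Pivot: 58
  20 <= 58: advance i (no swap)
  54 <= 58: advance i (no swap)
  50 <= 58: swap -> [20, 54, 50, 80, 61, 58]
Place pivot at 3: [20, 54, 50, 58, 61, 80]

Partitioned: [20, 54, 50, 58, 61, 80]


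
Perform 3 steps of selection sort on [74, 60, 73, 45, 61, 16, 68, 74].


Initial: [74, 60, 73, 45, 61, 16, 68, 74]
Step 1: min=16 at 5
  Swap: [16, 60, 73, 45, 61, 74, 68, 74]
Step 2: min=45 at 3
  Swap: [16, 45, 73, 60, 61, 74, 68, 74]
Step 3: min=60 at 3
  Swap: [16, 45, 60, 73, 61, 74, 68, 74]

After 3 steps: [16, 45, 60, 73, 61, 74, 68, 74]


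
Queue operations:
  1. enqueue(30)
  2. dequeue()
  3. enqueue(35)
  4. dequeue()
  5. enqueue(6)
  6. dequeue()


enqueue(30) -> [30]
dequeue()->30, []
enqueue(35) -> [35]
dequeue()->35, []
enqueue(6) -> [6]
dequeue()->6, []

Final queue: []


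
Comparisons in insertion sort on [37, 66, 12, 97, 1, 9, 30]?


Algorithm: insertion sort
Input: [37, 66, 12, 97, 1, 9, 30]
Sorted: [1, 9, 12, 30, 37, 66, 97]

17


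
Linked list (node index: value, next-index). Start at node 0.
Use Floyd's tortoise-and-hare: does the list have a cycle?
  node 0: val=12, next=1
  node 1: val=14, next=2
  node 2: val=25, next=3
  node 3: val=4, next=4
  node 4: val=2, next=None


Floyd's tortoise (slow, +1) and hare (fast, +2):
  init: slow=0, fast=0
  step 1: slow=1, fast=2
  step 2: slow=2, fast=4
  step 3: fast -> None, no cycle

Cycle: no


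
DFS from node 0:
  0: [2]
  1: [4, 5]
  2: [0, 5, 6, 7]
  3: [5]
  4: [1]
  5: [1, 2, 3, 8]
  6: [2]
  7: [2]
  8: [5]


Visit 0, push [2]
Visit 2, push [7, 6, 5]
Visit 5, push [8, 3, 1]
Visit 1, push [4]
Visit 4, push []
Visit 3, push []
Visit 8, push []
Visit 6, push []
Visit 7, push []

DFS order: [0, 2, 5, 1, 4, 3, 8, 6, 7]


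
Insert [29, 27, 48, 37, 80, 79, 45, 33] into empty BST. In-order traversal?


Insert 29: root
Insert 27: L from 29
Insert 48: R from 29
Insert 37: R from 29 -> L from 48
Insert 80: R from 29 -> R from 48
Insert 79: R from 29 -> R from 48 -> L from 80
Insert 45: R from 29 -> L from 48 -> R from 37
Insert 33: R from 29 -> L from 48 -> L from 37

In-order: [27, 29, 33, 37, 45, 48, 79, 80]


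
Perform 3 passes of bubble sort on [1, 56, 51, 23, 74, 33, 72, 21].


Initial: [1, 56, 51, 23, 74, 33, 72, 21]
Pass 1: [1, 51, 23, 56, 33, 72, 21, 74] (5 swaps)
Pass 2: [1, 23, 51, 33, 56, 21, 72, 74] (3 swaps)
Pass 3: [1, 23, 33, 51, 21, 56, 72, 74] (2 swaps)

After 3 passes: [1, 23, 33, 51, 21, 56, 72, 74]


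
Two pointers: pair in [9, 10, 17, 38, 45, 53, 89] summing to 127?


lo=0(9)+hi=6(89)=98
lo=1(10)+hi=6(89)=99
lo=2(17)+hi=6(89)=106
lo=3(38)+hi=6(89)=127

Yes: 38+89=127


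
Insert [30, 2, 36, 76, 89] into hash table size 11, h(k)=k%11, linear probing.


Insert 30: h=8 -> slot 8
Insert 2: h=2 -> slot 2
Insert 36: h=3 -> slot 3
Insert 76: h=10 -> slot 10
Insert 89: h=1 -> slot 1

Table: [None, 89, 2, 36, None, None, None, None, 30, None, 76]


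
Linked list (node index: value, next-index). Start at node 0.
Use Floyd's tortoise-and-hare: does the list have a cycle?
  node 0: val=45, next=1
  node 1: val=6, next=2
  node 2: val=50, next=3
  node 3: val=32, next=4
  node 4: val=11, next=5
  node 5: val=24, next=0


Floyd's tortoise (slow, +1) and hare (fast, +2):
  init: slow=0, fast=0
  step 1: slow=1, fast=2
  step 2: slow=2, fast=4
  step 3: slow=3, fast=0
  step 4: slow=4, fast=2
  step 5: slow=5, fast=4
  step 6: slow=0, fast=0
  slow == fast at node 0: cycle detected

Cycle: yes


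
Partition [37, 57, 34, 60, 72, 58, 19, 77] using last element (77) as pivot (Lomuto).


Pivot: 77
  37 <= 77: advance i (no swap)
  57 <= 77: advance i (no swap)
  34 <= 77: advance i (no swap)
  60 <= 77: advance i (no swap)
  72 <= 77: advance i (no swap)
  58 <= 77: advance i (no swap)
  19 <= 77: advance i (no swap)
Place pivot at 7: [37, 57, 34, 60, 72, 58, 19, 77]

Partitioned: [37, 57, 34, 60, 72, 58, 19, 77]


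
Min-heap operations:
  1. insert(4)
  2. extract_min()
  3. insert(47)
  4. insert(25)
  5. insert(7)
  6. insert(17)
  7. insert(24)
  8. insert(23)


insert(4) -> [4]
extract_min()->4, []
insert(47) -> [47]
insert(25) -> [25, 47]
insert(7) -> [7, 47, 25]
insert(17) -> [7, 17, 25, 47]
insert(24) -> [7, 17, 25, 47, 24]
insert(23) -> [7, 17, 23, 47, 24, 25]

Final heap: [7, 17, 23, 47, 24, 25]


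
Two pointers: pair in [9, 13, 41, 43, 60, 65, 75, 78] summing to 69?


lo=0(9)+hi=7(78)=87
lo=0(9)+hi=6(75)=84
lo=0(9)+hi=5(65)=74
lo=0(9)+hi=4(60)=69

Yes: 9+60=69


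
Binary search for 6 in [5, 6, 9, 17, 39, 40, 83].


Step 1: lo=0, hi=6, mid=3, val=17
Step 2: lo=0, hi=2, mid=1, val=6

Found at index 1


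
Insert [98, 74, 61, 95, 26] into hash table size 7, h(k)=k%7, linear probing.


Insert 98: h=0 -> slot 0
Insert 74: h=4 -> slot 4
Insert 61: h=5 -> slot 5
Insert 95: h=4, 2 probes -> slot 6
Insert 26: h=5, 3 probes -> slot 1

Table: [98, 26, None, None, 74, 61, 95]


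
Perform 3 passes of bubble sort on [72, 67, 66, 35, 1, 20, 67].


Initial: [72, 67, 66, 35, 1, 20, 67]
Pass 1: [67, 66, 35, 1, 20, 67, 72] (6 swaps)
Pass 2: [66, 35, 1, 20, 67, 67, 72] (4 swaps)
Pass 3: [35, 1, 20, 66, 67, 67, 72] (3 swaps)

After 3 passes: [35, 1, 20, 66, 67, 67, 72]


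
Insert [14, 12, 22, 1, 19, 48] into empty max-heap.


Insert 14: [14]
Insert 12: [14, 12]
Insert 22: [22, 12, 14]
Insert 1: [22, 12, 14, 1]
Insert 19: [22, 19, 14, 1, 12]
Insert 48: [48, 19, 22, 1, 12, 14]

Final heap: [48, 19, 22, 1, 12, 14]


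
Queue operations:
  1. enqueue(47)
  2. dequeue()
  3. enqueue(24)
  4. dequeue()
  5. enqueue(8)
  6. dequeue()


enqueue(47) -> [47]
dequeue()->47, []
enqueue(24) -> [24]
dequeue()->24, []
enqueue(8) -> [8]
dequeue()->8, []

Final queue: []


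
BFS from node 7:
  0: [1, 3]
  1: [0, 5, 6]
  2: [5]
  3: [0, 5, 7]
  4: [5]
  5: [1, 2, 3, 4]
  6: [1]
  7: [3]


Visit 7, enqueue [3]
Visit 3, enqueue [0, 5]
Visit 0, enqueue [1]
Visit 5, enqueue [2, 4]
Visit 1, enqueue [6]
Visit 2, enqueue []
Visit 4, enqueue []
Visit 6, enqueue []

BFS order: [7, 3, 0, 5, 1, 2, 4, 6]


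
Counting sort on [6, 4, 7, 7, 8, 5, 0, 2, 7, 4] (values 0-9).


Input: [6, 4, 7, 7, 8, 5, 0, 2, 7, 4]
Counts: [1, 0, 1, 0, 2, 1, 1, 3, 1, 0]

Sorted: [0, 2, 4, 4, 5, 6, 7, 7, 7, 8]


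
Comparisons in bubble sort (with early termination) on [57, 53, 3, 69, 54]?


Algorithm: bubble sort (with early termination)
Input: [57, 53, 3, 69, 54]
Sorted: [3, 53, 54, 57, 69]

9


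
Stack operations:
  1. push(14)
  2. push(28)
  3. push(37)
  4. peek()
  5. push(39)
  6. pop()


push(14) -> [14]
push(28) -> [14, 28]
push(37) -> [14, 28, 37]
peek()->37
push(39) -> [14, 28, 37, 39]
pop()->39, [14, 28, 37]

Final stack: [14, 28, 37]


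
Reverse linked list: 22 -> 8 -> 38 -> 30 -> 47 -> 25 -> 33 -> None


Step 1: curr=22, set curr.next=prev(None) | reversed so far: 22
Step 2: curr=8, set curr.next=prev(22) | reversed so far: 8 -> 22
Step 3: curr=38, set curr.next=prev(8) | reversed so far: 38 -> 8 -> 22
Step 4: curr=30, set curr.next=prev(38) | reversed so far: 30 -> 38 -> 8 -> 22
Step 5: curr=47, set curr.next=prev(30) | reversed so far: 47 -> 30 -> 38 -> 8 -> 22
Step 6: curr=25, set curr.next=prev(47) | reversed so far: 25 -> 47 -> 30 -> 38 -> 8 -> 22
Step 7: curr=33, set curr.next=prev(25) | reversed so far: 33 -> 25 -> 47 -> 30 -> 38 -> 8 -> 22

33 -> 25 -> 47 -> 30 -> 38 -> 8 -> 22 -> None


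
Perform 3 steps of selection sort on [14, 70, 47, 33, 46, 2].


Initial: [14, 70, 47, 33, 46, 2]
Step 1: min=2 at 5
  Swap: [2, 70, 47, 33, 46, 14]
Step 2: min=14 at 5
  Swap: [2, 14, 47, 33, 46, 70]
Step 3: min=33 at 3
  Swap: [2, 14, 33, 47, 46, 70]

After 3 steps: [2, 14, 33, 47, 46, 70]


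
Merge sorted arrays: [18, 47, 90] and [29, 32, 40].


Take 18 from A
Take 29 from B
Take 32 from B
Take 40 from B

Merged: [18, 29, 32, 40, 47, 90]


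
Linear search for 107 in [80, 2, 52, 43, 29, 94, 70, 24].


i=0: 80!=107
i=1: 2!=107
i=2: 52!=107
i=3: 43!=107
i=4: 29!=107
i=5: 94!=107
i=6: 70!=107
i=7: 24!=107

Not found, 8 comps


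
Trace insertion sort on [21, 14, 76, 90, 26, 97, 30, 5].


Initial: [21, 14, 76, 90, 26, 97, 30, 5]
Insert 14: [14, 21, 76, 90, 26, 97, 30, 5]
Insert 76: [14, 21, 76, 90, 26, 97, 30, 5]
Insert 90: [14, 21, 76, 90, 26, 97, 30, 5]
Insert 26: [14, 21, 26, 76, 90, 97, 30, 5]
Insert 97: [14, 21, 26, 76, 90, 97, 30, 5]
Insert 30: [14, 21, 26, 30, 76, 90, 97, 5]
Insert 5: [5, 14, 21, 26, 30, 76, 90, 97]

Sorted: [5, 14, 21, 26, 30, 76, 90, 97]


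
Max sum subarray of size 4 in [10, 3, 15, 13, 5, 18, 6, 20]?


[0:4]: 41
[1:5]: 36
[2:6]: 51
[3:7]: 42
[4:8]: 49

Max: 51 at [2:6]


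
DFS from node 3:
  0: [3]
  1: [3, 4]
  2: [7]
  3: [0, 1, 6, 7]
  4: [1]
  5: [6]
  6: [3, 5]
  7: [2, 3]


Visit 3, push [7, 6, 1, 0]
Visit 0, push []
Visit 1, push [4]
Visit 4, push []
Visit 6, push [5]
Visit 5, push []
Visit 7, push [2]
Visit 2, push []

DFS order: [3, 0, 1, 4, 6, 5, 7, 2]


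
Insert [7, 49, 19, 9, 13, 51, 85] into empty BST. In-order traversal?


Insert 7: root
Insert 49: R from 7
Insert 19: R from 7 -> L from 49
Insert 9: R from 7 -> L from 49 -> L from 19
Insert 13: R from 7 -> L from 49 -> L from 19 -> R from 9
Insert 51: R from 7 -> R from 49
Insert 85: R from 7 -> R from 49 -> R from 51

In-order: [7, 9, 13, 19, 49, 51, 85]


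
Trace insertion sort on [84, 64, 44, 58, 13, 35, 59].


Initial: [84, 64, 44, 58, 13, 35, 59]
Insert 64: [64, 84, 44, 58, 13, 35, 59]
Insert 44: [44, 64, 84, 58, 13, 35, 59]
Insert 58: [44, 58, 64, 84, 13, 35, 59]
Insert 13: [13, 44, 58, 64, 84, 35, 59]
Insert 35: [13, 35, 44, 58, 64, 84, 59]
Insert 59: [13, 35, 44, 58, 59, 64, 84]

Sorted: [13, 35, 44, 58, 59, 64, 84]


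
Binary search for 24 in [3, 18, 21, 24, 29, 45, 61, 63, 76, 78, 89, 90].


Step 1: lo=0, hi=11, mid=5, val=45
Step 2: lo=0, hi=4, mid=2, val=21
Step 3: lo=3, hi=4, mid=3, val=24

Found at index 3


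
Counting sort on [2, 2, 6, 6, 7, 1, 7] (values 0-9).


Input: [2, 2, 6, 6, 7, 1, 7]
Counts: [0, 1, 2, 0, 0, 0, 2, 2, 0, 0]

Sorted: [1, 2, 2, 6, 6, 7, 7]


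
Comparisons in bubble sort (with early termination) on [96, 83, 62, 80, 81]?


Algorithm: bubble sort (with early termination)
Input: [96, 83, 62, 80, 81]
Sorted: [62, 80, 81, 83, 96]

9


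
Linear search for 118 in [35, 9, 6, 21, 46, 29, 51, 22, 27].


i=0: 35!=118
i=1: 9!=118
i=2: 6!=118
i=3: 21!=118
i=4: 46!=118
i=5: 29!=118
i=6: 51!=118
i=7: 22!=118
i=8: 27!=118

Not found, 9 comps


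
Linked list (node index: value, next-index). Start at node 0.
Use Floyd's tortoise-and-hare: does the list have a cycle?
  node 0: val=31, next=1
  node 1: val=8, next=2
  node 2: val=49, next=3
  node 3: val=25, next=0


Floyd's tortoise (slow, +1) and hare (fast, +2):
  init: slow=0, fast=0
  step 1: slow=1, fast=2
  step 2: slow=2, fast=0
  step 3: slow=3, fast=2
  step 4: slow=0, fast=0
  slow == fast at node 0: cycle detected

Cycle: yes


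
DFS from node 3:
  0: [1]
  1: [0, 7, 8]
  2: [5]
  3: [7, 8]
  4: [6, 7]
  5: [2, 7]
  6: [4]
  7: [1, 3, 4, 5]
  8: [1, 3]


Visit 3, push [8, 7]
Visit 7, push [5, 4, 1]
Visit 1, push [8, 0]
Visit 0, push []
Visit 8, push []
Visit 4, push [6]
Visit 6, push []
Visit 5, push [2]
Visit 2, push []

DFS order: [3, 7, 1, 0, 8, 4, 6, 5, 2]


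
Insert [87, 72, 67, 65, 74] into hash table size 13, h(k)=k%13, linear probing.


Insert 87: h=9 -> slot 9
Insert 72: h=7 -> slot 7
Insert 67: h=2 -> slot 2
Insert 65: h=0 -> slot 0
Insert 74: h=9, 1 probes -> slot 10

Table: [65, None, 67, None, None, None, None, 72, None, 87, 74, None, None]


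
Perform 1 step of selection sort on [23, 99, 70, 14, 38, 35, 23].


Initial: [23, 99, 70, 14, 38, 35, 23]
Step 1: min=14 at 3
  Swap: [14, 99, 70, 23, 38, 35, 23]

After 1 step: [14, 99, 70, 23, 38, 35, 23]


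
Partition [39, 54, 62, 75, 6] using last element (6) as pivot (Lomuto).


Pivot: 6
Place pivot at 0: [6, 54, 62, 75, 39]

Partitioned: [6, 54, 62, 75, 39]


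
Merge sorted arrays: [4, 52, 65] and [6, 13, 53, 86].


Take 4 from A
Take 6 from B
Take 13 from B
Take 52 from A
Take 53 from B
Take 65 from A

Merged: [4, 6, 13, 52, 53, 65, 86]


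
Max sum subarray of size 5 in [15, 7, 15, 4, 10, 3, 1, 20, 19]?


[0:5]: 51
[1:6]: 39
[2:7]: 33
[3:8]: 38
[4:9]: 53

Max: 53 at [4:9]


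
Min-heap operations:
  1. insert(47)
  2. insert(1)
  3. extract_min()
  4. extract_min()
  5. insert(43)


insert(47) -> [47]
insert(1) -> [1, 47]
extract_min()->1, [47]
extract_min()->47, []
insert(43) -> [43]

Final heap: [43]


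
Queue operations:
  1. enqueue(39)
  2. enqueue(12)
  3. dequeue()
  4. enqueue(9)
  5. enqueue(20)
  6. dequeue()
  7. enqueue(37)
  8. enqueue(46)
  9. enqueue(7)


enqueue(39) -> [39]
enqueue(12) -> [39, 12]
dequeue()->39, [12]
enqueue(9) -> [12, 9]
enqueue(20) -> [12, 9, 20]
dequeue()->12, [9, 20]
enqueue(37) -> [9, 20, 37]
enqueue(46) -> [9, 20, 37, 46]
enqueue(7) -> [9, 20, 37, 46, 7]

Final queue: [9, 20, 37, 46, 7]


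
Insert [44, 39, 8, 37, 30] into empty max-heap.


Insert 44: [44]
Insert 39: [44, 39]
Insert 8: [44, 39, 8]
Insert 37: [44, 39, 8, 37]
Insert 30: [44, 39, 8, 37, 30]

Final heap: [44, 39, 8, 37, 30]


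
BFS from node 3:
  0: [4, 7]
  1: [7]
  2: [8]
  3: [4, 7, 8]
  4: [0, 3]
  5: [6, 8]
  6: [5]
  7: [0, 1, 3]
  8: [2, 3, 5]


Visit 3, enqueue [4, 7, 8]
Visit 4, enqueue [0]
Visit 7, enqueue [1]
Visit 8, enqueue [2, 5]
Visit 0, enqueue []
Visit 1, enqueue []
Visit 2, enqueue []
Visit 5, enqueue [6]
Visit 6, enqueue []

BFS order: [3, 4, 7, 8, 0, 1, 2, 5, 6]


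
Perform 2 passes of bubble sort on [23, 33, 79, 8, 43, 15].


Initial: [23, 33, 79, 8, 43, 15]
Pass 1: [23, 33, 8, 43, 15, 79] (3 swaps)
Pass 2: [23, 8, 33, 15, 43, 79] (2 swaps)

After 2 passes: [23, 8, 33, 15, 43, 79]


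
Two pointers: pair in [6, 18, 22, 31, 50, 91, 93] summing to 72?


lo=0(6)+hi=6(93)=99
lo=0(6)+hi=5(91)=97
lo=0(6)+hi=4(50)=56
lo=1(18)+hi=4(50)=68
lo=2(22)+hi=4(50)=72

Yes: 22+50=72


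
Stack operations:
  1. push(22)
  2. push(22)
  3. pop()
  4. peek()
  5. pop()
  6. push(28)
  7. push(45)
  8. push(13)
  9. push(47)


push(22) -> [22]
push(22) -> [22, 22]
pop()->22, [22]
peek()->22
pop()->22, []
push(28) -> [28]
push(45) -> [28, 45]
push(13) -> [28, 45, 13]
push(47) -> [28, 45, 13, 47]

Final stack: [28, 45, 13, 47]


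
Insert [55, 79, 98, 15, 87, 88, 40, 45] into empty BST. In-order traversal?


Insert 55: root
Insert 79: R from 55
Insert 98: R from 55 -> R from 79
Insert 15: L from 55
Insert 87: R from 55 -> R from 79 -> L from 98
Insert 88: R from 55 -> R from 79 -> L from 98 -> R from 87
Insert 40: L from 55 -> R from 15
Insert 45: L from 55 -> R from 15 -> R from 40

In-order: [15, 40, 45, 55, 79, 87, 88, 98]


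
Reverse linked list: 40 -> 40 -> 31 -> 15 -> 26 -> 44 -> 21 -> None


Step 1: curr=40, set curr.next=prev(None) | reversed so far: 40
Step 2: curr=40, set curr.next=prev(40) | reversed so far: 40 -> 40
Step 3: curr=31, set curr.next=prev(40) | reversed so far: 31 -> 40 -> 40
Step 4: curr=15, set curr.next=prev(31) | reversed so far: 15 -> 31 -> 40 -> 40
Step 5: curr=26, set curr.next=prev(15) | reversed so far: 26 -> 15 -> 31 -> 40 -> 40
Step 6: curr=44, set curr.next=prev(26) | reversed so far: 44 -> 26 -> 15 -> 31 -> 40 -> 40
Step 7: curr=21, set curr.next=prev(44) | reversed so far: 21 -> 44 -> 26 -> 15 -> 31 -> 40 -> 40

21 -> 44 -> 26 -> 15 -> 31 -> 40 -> 40 -> None


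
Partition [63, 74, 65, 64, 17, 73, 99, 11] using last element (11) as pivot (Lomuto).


Pivot: 11
Place pivot at 0: [11, 74, 65, 64, 17, 73, 99, 63]

Partitioned: [11, 74, 65, 64, 17, 73, 99, 63]


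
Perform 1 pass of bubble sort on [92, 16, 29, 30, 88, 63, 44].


Initial: [92, 16, 29, 30, 88, 63, 44]
Pass 1: [16, 29, 30, 88, 63, 44, 92] (6 swaps)

After 1 pass: [16, 29, 30, 88, 63, 44, 92]


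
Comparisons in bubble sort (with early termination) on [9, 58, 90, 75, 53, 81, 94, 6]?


Algorithm: bubble sort (with early termination)
Input: [9, 58, 90, 75, 53, 81, 94, 6]
Sorted: [6, 9, 53, 58, 75, 81, 90, 94]

28


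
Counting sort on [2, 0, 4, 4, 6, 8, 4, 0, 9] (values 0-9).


Input: [2, 0, 4, 4, 6, 8, 4, 0, 9]
Counts: [2, 0, 1, 0, 3, 0, 1, 0, 1, 1]

Sorted: [0, 0, 2, 4, 4, 4, 6, 8, 9]


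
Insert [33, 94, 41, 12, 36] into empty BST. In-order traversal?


Insert 33: root
Insert 94: R from 33
Insert 41: R from 33 -> L from 94
Insert 12: L from 33
Insert 36: R from 33 -> L from 94 -> L from 41

In-order: [12, 33, 36, 41, 94]


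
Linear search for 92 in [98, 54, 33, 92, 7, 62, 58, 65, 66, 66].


i=0: 98!=92
i=1: 54!=92
i=2: 33!=92
i=3: 92==92 found!

Found at 3, 4 comps


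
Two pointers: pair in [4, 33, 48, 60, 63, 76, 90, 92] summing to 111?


lo=0(4)+hi=7(92)=96
lo=1(33)+hi=7(92)=125
lo=1(33)+hi=6(90)=123
lo=1(33)+hi=5(76)=109
lo=2(48)+hi=5(76)=124
lo=2(48)+hi=4(63)=111

Yes: 48+63=111


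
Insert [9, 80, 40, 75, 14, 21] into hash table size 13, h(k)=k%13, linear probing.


Insert 9: h=9 -> slot 9
Insert 80: h=2 -> slot 2
Insert 40: h=1 -> slot 1
Insert 75: h=10 -> slot 10
Insert 14: h=1, 2 probes -> slot 3
Insert 21: h=8 -> slot 8

Table: [None, 40, 80, 14, None, None, None, None, 21, 9, 75, None, None]


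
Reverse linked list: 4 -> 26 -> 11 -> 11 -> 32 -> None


Step 1: curr=4, set curr.next=prev(None) | reversed so far: 4
Step 2: curr=26, set curr.next=prev(4) | reversed so far: 26 -> 4
Step 3: curr=11, set curr.next=prev(26) | reversed so far: 11 -> 26 -> 4
Step 4: curr=11, set curr.next=prev(11) | reversed so far: 11 -> 11 -> 26 -> 4
Step 5: curr=32, set curr.next=prev(11) | reversed so far: 32 -> 11 -> 11 -> 26 -> 4

32 -> 11 -> 11 -> 26 -> 4 -> None


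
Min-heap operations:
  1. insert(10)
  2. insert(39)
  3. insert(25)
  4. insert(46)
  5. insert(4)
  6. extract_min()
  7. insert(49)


insert(10) -> [10]
insert(39) -> [10, 39]
insert(25) -> [10, 39, 25]
insert(46) -> [10, 39, 25, 46]
insert(4) -> [4, 10, 25, 46, 39]
extract_min()->4, [10, 39, 25, 46]
insert(49) -> [10, 39, 25, 46, 49]

Final heap: [10, 39, 25, 46, 49]


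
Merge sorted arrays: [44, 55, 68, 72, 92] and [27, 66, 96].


Take 27 from B
Take 44 from A
Take 55 from A
Take 66 from B
Take 68 from A
Take 72 from A
Take 92 from A

Merged: [27, 44, 55, 66, 68, 72, 92, 96]


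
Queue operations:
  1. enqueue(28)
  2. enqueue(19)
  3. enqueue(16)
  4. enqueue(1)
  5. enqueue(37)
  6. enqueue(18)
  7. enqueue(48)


enqueue(28) -> [28]
enqueue(19) -> [28, 19]
enqueue(16) -> [28, 19, 16]
enqueue(1) -> [28, 19, 16, 1]
enqueue(37) -> [28, 19, 16, 1, 37]
enqueue(18) -> [28, 19, 16, 1, 37, 18]
enqueue(48) -> [28, 19, 16, 1, 37, 18, 48]

Final queue: [28, 19, 16, 1, 37, 18, 48]


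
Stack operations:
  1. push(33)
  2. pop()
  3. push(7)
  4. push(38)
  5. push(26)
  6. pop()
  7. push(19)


push(33) -> [33]
pop()->33, []
push(7) -> [7]
push(38) -> [7, 38]
push(26) -> [7, 38, 26]
pop()->26, [7, 38]
push(19) -> [7, 38, 19]

Final stack: [7, 38, 19]


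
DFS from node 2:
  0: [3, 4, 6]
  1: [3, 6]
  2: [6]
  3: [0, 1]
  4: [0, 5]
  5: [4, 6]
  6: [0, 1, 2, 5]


Visit 2, push [6]
Visit 6, push [5, 1, 0]
Visit 0, push [4, 3]
Visit 3, push [1]
Visit 1, push []
Visit 4, push [5]
Visit 5, push []

DFS order: [2, 6, 0, 3, 1, 4, 5]


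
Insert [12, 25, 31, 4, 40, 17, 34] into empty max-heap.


Insert 12: [12]
Insert 25: [25, 12]
Insert 31: [31, 12, 25]
Insert 4: [31, 12, 25, 4]
Insert 40: [40, 31, 25, 4, 12]
Insert 17: [40, 31, 25, 4, 12, 17]
Insert 34: [40, 31, 34, 4, 12, 17, 25]

Final heap: [40, 31, 34, 4, 12, 17, 25]


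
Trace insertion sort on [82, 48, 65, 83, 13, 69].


Initial: [82, 48, 65, 83, 13, 69]
Insert 48: [48, 82, 65, 83, 13, 69]
Insert 65: [48, 65, 82, 83, 13, 69]
Insert 83: [48, 65, 82, 83, 13, 69]
Insert 13: [13, 48, 65, 82, 83, 69]
Insert 69: [13, 48, 65, 69, 82, 83]

Sorted: [13, 48, 65, 69, 82, 83]


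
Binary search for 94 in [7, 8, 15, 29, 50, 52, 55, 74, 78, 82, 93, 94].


Step 1: lo=0, hi=11, mid=5, val=52
Step 2: lo=6, hi=11, mid=8, val=78
Step 3: lo=9, hi=11, mid=10, val=93
Step 4: lo=11, hi=11, mid=11, val=94

Found at index 11


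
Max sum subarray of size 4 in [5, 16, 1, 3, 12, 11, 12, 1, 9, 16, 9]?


[0:4]: 25
[1:5]: 32
[2:6]: 27
[3:7]: 38
[4:8]: 36
[5:9]: 33
[6:10]: 38
[7:11]: 35

Max: 38 at [3:7]


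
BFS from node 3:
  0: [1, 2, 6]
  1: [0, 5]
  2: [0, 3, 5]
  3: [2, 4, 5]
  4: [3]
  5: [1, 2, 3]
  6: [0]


Visit 3, enqueue [2, 4, 5]
Visit 2, enqueue [0]
Visit 4, enqueue []
Visit 5, enqueue [1]
Visit 0, enqueue [6]
Visit 1, enqueue []
Visit 6, enqueue []

BFS order: [3, 2, 4, 5, 0, 1, 6]


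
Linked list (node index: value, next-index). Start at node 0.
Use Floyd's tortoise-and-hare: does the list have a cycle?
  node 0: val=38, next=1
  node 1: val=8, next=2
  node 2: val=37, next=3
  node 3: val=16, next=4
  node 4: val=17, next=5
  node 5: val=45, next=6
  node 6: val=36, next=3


Floyd's tortoise (slow, +1) and hare (fast, +2):
  init: slow=0, fast=0
  step 1: slow=1, fast=2
  step 2: slow=2, fast=4
  step 3: slow=3, fast=6
  step 4: slow=4, fast=4
  slow == fast at node 4: cycle detected

Cycle: yes


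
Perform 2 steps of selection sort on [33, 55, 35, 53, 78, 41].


Initial: [33, 55, 35, 53, 78, 41]
Step 1: min=33 at 0
  Swap: [33, 55, 35, 53, 78, 41]
Step 2: min=35 at 2
  Swap: [33, 35, 55, 53, 78, 41]

After 2 steps: [33, 35, 55, 53, 78, 41]


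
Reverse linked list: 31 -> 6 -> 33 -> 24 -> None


Step 1: curr=31, set curr.next=prev(None) | reversed so far: 31
Step 2: curr=6, set curr.next=prev(31) | reversed so far: 6 -> 31
Step 3: curr=33, set curr.next=prev(6) | reversed so far: 33 -> 6 -> 31
Step 4: curr=24, set curr.next=prev(33) | reversed so far: 24 -> 33 -> 6 -> 31

24 -> 33 -> 6 -> 31 -> None


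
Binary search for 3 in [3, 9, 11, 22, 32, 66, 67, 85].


Step 1: lo=0, hi=7, mid=3, val=22
Step 2: lo=0, hi=2, mid=1, val=9
Step 3: lo=0, hi=0, mid=0, val=3

Found at index 0


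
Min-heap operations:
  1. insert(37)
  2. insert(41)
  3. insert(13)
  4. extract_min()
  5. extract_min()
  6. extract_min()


insert(37) -> [37]
insert(41) -> [37, 41]
insert(13) -> [13, 41, 37]
extract_min()->13, [37, 41]
extract_min()->37, [41]
extract_min()->41, []

Final heap: []


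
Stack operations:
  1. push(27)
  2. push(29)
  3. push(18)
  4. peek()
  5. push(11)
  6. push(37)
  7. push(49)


push(27) -> [27]
push(29) -> [27, 29]
push(18) -> [27, 29, 18]
peek()->18
push(11) -> [27, 29, 18, 11]
push(37) -> [27, 29, 18, 11, 37]
push(49) -> [27, 29, 18, 11, 37, 49]

Final stack: [27, 29, 18, 11, 37, 49]


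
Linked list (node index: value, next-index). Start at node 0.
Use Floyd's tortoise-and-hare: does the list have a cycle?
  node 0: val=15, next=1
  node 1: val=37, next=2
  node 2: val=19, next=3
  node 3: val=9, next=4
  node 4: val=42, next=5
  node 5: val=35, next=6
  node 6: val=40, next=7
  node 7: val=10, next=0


Floyd's tortoise (slow, +1) and hare (fast, +2):
  init: slow=0, fast=0
  step 1: slow=1, fast=2
  step 2: slow=2, fast=4
  step 3: slow=3, fast=6
  step 4: slow=4, fast=0
  step 5: slow=5, fast=2
  step 6: slow=6, fast=4
  step 7: slow=7, fast=6
  step 8: slow=0, fast=0
  slow == fast at node 0: cycle detected

Cycle: yes


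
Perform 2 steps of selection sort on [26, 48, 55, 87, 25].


Initial: [26, 48, 55, 87, 25]
Step 1: min=25 at 4
  Swap: [25, 48, 55, 87, 26]
Step 2: min=26 at 4
  Swap: [25, 26, 55, 87, 48]

After 2 steps: [25, 26, 55, 87, 48]


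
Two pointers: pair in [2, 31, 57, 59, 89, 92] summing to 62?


lo=0(2)+hi=5(92)=94
lo=0(2)+hi=4(89)=91
lo=0(2)+hi=3(59)=61
lo=1(31)+hi=3(59)=90
lo=1(31)+hi=2(57)=88

No pair found


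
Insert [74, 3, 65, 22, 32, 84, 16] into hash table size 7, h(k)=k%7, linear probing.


Insert 74: h=4 -> slot 4
Insert 3: h=3 -> slot 3
Insert 65: h=2 -> slot 2
Insert 22: h=1 -> slot 1
Insert 32: h=4, 1 probes -> slot 5
Insert 84: h=0 -> slot 0
Insert 16: h=2, 4 probes -> slot 6

Table: [84, 22, 65, 3, 74, 32, 16]


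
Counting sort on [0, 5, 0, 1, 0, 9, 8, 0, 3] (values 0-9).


Input: [0, 5, 0, 1, 0, 9, 8, 0, 3]
Counts: [4, 1, 0, 1, 0, 1, 0, 0, 1, 1]

Sorted: [0, 0, 0, 0, 1, 3, 5, 8, 9]


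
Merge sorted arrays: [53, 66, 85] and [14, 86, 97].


Take 14 from B
Take 53 from A
Take 66 from A
Take 85 from A

Merged: [14, 53, 66, 85, 86, 97]


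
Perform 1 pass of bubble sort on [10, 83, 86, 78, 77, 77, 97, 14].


Initial: [10, 83, 86, 78, 77, 77, 97, 14]
Pass 1: [10, 83, 78, 77, 77, 86, 14, 97] (4 swaps)

After 1 pass: [10, 83, 78, 77, 77, 86, 14, 97]


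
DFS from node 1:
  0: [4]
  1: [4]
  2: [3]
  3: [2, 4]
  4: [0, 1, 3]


Visit 1, push [4]
Visit 4, push [3, 0]
Visit 0, push []
Visit 3, push [2]
Visit 2, push []

DFS order: [1, 4, 0, 3, 2]


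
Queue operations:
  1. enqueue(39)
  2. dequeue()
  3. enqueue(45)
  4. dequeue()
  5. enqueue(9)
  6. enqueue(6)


enqueue(39) -> [39]
dequeue()->39, []
enqueue(45) -> [45]
dequeue()->45, []
enqueue(9) -> [9]
enqueue(6) -> [9, 6]

Final queue: [9, 6]


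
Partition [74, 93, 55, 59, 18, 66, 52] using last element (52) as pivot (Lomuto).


Pivot: 52
  18 <= 52: swap -> [18, 93, 55, 59, 74, 66, 52]
Place pivot at 1: [18, 52, 55, 59, 74, 66, 93]

Partitioned: [18, 52, 55, 59, 74, 66, 93]


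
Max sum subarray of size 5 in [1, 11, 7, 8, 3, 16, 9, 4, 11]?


[0:5]: 30
[1:6]: 45
[2:7]: 43
[3:8]: 40
[4:9]: 43

Max: 45 at [1:6]


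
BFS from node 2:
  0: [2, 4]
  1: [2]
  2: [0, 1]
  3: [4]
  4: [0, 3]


Visit 2, enqueue [0, 1]
Visit 0, enqueue [4]
Visit 1, enqueue []
Visit 4, enqueue [3]
Visit 3, enqueue []

BFS order: [2, 0, 1, 4, 3]


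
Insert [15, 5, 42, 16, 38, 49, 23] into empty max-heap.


Insert 15: [15]
Insert 5: [15, 5]
Insert 42: [42, 5, 15]
Insert 16: [42, 16, 15, 5]
Insert 38: [42, 38, 15, 5, 16]
Insert 49: [49, 38, 42, 5, 16, 15]
Insert 23: [49, 38, 42, 5, 16, 15, 23]

Final heap: [49, 38, 42, 5, 16, 15, 23]


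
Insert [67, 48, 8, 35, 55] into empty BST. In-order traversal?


Insert 67: root
Insert 48: L from 67
Insert 8: L from 67 -> L from 48
Insert 35: L from 67 -> L from 48 -> R from 8
Insert 55: L from 67 -> R from 48

In-order: [8, 35, 48, 55, 67]


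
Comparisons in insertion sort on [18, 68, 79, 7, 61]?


Algorithm: insertion sort
Input: [18, 68, 79, 7, 61]
Sorted: [7, 18, 61, 68, 79]

8


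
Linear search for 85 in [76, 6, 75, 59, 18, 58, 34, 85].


i=0: 76!=85
i=1: 6!=85
i=2: 75!=85
i=3: 59!=85
i=4: 18!=85
i=5: 58!=85
i=6: 34!=85
i=7: 85==85 found!

Found at 7, 8 comps


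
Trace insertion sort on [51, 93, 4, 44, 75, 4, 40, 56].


Initial: [51, 93, 4, 44, 75, 4, 40, 56]
Insert 93: [51, 93, 4, 44, 75, 4, 40, 56]
Insert 4: [4, 51, 93, 44, 75, 4, 40, 56]
Insert 44: [4, 44, 51, 93, 75, 4, 40, 56]
Insert 75: [4, 44, 51, 75, 93, 4, 40, 56]
Insert 4: [4, 4, 44, 51, 75, 93, 40, 56]
Insert 40: [4, 4, 40, 44, 51, 75, 93, 56]
Insert 56: [4, 4, 40, 44, 51, 56, 75, 93]

Sorted: [4, 4, 40, 44, 51, 56, 75, 93]


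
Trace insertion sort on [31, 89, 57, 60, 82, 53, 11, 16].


Initial: [31, 89, 57, 60, 82, 53, 11, 16]
Insert 89: [31, 89, 57, 60, 82, 53, 11, 16]
Insert 57: [31, 57, 89, 60, 82, 53, 11, 16]
Insert 60: [31, 57, 60, 89, 82, 53, 11, 16]
Insert 82: [31, 57, 60, 82, 89, 53, 11, 16]
Insert 53: [31, 53, 57, 60, 82, 89, 11, 16]
Insert 11: [11, 31, 53, 57, 60, 82, 89, 16]
Insert 16: [11, 16, 31, 53, 57, 60, 82, 89]

Sorted: [11, 16, 31, 53, 57, 60, 82, 89]


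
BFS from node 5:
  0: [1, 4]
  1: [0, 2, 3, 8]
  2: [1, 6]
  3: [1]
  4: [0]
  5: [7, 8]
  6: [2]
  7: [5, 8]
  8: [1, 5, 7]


Visit 5, enqueue [7, 8]
Visit 7, enqueue []
Visit 8, enqueue [1]
Visit 1, enqueue [0, 2, 3]
Visit 0, enqueue [4]
Visit 2, enqueue [6]
Visit 3, enqueue []
Visit 4, enqueue []
Visit 6, enqueue []

BFS order: [5, 7, 8, 1, 0, 2, 3, 4, 6]


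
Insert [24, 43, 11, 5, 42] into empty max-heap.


Insert 24: [24]
Insert 43: [43, 24]
Insert 11: [43, 24, 11]
Insert 5: [43, 24, 11, 5]
Insert 42: [43, 42, 11, 5, 24]

Final heap: [43, 42, 11, 5, 24]


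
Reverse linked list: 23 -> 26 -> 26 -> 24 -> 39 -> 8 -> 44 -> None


Step 1: curr=23, set curr.next=prev(None) | reversed so far: 23
Step 2: curr=26, set curr.next=prev(23) | reversed so far: 26 -> 23
Step 3: curr=26, set curr.next=prev(26) | reversed so far: 26 -> 26 -> 23
Step 4: curr=24, set curr.next=prev(26) | reversed so far: 24 -> 26 -> 26 -> 23
Step 5: curr=39, set curr.next=prev(24) | reversed so far: 39 -> 24 -> 26 -> 26 -> 23
Step 6: curr=8, set curr.next=prev(39) | reversed so far: 8 -> 39 -> 24 -> 26 -> 26 -> 23
Step 7: curr=44, set curr.next=prev(8) | reversed so far: 44 -> 8 -> 39 -> 24 -> 26 -> 26 -> 23

44 -> 8 -> 39 -> 24 -> 26 -> 26 -> 23 -> None


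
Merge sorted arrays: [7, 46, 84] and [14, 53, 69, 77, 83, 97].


Take 7 from A
Take 14 from B
Take 46 from A
Take 53 from B
Take 69 from B
Take 77 from B
Take 83 from B
Take 84 from A

Merged: [7, 14, 46, 53, 69, 77, 83, 84, 97]


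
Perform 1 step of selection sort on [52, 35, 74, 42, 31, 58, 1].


Initial: [52, 35, 74, 42, 31, 58, 1]
Step 1: min=1 at 6
  Swap: [1, 35, 74, 42, 31, 58, 52]

After 1 step: [1, 35, 74, 42, 31, 58, 52]


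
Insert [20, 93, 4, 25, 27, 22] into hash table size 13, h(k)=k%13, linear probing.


Insert 20: h=7 -> slot 7
Insert 93: h=2 -> slot 2
Insert 4: h=4 -> slot 4
Insert 25: h=12 -> slot 12
Insert 27: h=1 -> slot 1
Insert 22: h=9 -> slot 9

Table: [None, 27, 93, None, 4, None, None, 20, None, 22, None, None, 25]


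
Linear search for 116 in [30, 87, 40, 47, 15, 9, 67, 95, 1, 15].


i=0: 30!=116
i=1: 87!=116
i=2: 40!=116
i=3: 47!=116
i=4: 15!=116
i=5: 9!=116
i=6: 67!=116
i=7: 95!=116
i=8: 1!=116
i=9: 15!=116

Not found, 10 comps


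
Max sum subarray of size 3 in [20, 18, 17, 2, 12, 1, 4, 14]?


[0:3]: 55
[1:4]: 37
[2:5]: 31
[3:6]: 15
[4:7]: 17
[5:8]: 19

Max: 55 at [0:3]


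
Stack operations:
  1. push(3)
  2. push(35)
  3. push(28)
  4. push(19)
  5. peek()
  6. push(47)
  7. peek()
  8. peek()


push(3) -> [3]
push(35) -> [3, 35]
push(28) -> [3, 35, 28]
push(19) -> [3, 35, 28, 19]
peek()->19
push(47) -> [3, 35, 28, 19, 47]
peek()->47
peek()->47

Final stack: [3, 35, 28, 19, 47]


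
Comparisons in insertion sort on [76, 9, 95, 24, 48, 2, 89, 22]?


Algorithm: insertion sort
Input: [76, 9, 95, 24, 48, 2, 89, 22]
Sorted: [2, 9, 22, 24, 48, 76, 89, 95]

21


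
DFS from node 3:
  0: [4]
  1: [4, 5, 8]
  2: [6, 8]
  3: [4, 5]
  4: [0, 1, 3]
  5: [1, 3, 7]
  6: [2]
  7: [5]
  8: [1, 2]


Visit 3, push [5, 4]
Visit 4, push [1, 0]
Visit 0, push []
Visit 1, push [8, 5]
Visit 5, push [7]
Visit 7, push []
Visit 8, push [2]
Visit 2, push [6]
Visit 6, push []

DFS order: [3, 4, 0, 1, 5, 7, 8, 2, 6]


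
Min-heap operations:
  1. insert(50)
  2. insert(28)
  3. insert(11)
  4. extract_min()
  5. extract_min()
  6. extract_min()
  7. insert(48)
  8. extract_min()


insert(50) -> [50]
insert(28) -> [28, 50]
insert(11) -> [11, 50, 28]
extract_min()->11, [28, 50]
extract_min()->28, [50]
extract_min()->50, []
insert(48) -> [48]
extract_min()->48, []

Final heap: []


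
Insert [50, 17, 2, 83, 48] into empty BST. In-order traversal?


Insert 50: root
Insert 17: L from 50
Insert 2: L from 50 -> L from 17
Insert 83: R from 50
Insert 48: L from 50 -> R from 17

In-order: [2, 17, 48, 50, 83]


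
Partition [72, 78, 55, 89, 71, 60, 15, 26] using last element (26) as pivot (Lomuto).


Pivot: 26
  15 <= 26: swap -> [15, 78, 55, 89, 71, 60, 72, 26]
Place pivot at 1: [15, 26, 55, 89, 71, 60, 72, 78]

Partitioned: [15, 26, 55, 89, 71, 60, 72, 78]


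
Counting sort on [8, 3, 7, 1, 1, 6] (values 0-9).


Input: [8, 3, 7, 1, 1, 6]
Counts: [0, 2, 0, 1, 0, 0, 1, 1, 1, 0]

Sorted: [1, 1, 3, 6, 7, 8]


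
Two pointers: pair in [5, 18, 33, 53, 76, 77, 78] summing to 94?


lo=0(5)+hi=6(78)=83
lo=1(18)+hi=6(78)=96
lo=1(18)+hi=5(77)=95
lo=1(18)+hi=4(76)=94

Yes: 18+76=94


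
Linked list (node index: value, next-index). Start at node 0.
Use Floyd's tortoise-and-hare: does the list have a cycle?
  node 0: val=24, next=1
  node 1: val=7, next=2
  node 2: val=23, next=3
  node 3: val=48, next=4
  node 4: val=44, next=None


Floyd's tortoise (slow, +1) and hare (fast, +2):
  init: slow=0, fast=0
  step 1: slow=1, fast=2
  step 2: slow=2, fast=4
  step 3: fast -> None, no cycle

Cycle: no


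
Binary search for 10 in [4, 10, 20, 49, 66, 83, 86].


Step 1: lo=0, hi=6, mid=3, val=49
Step 2: lo=0, hi=2, mid=1, val=10

Found at index 1


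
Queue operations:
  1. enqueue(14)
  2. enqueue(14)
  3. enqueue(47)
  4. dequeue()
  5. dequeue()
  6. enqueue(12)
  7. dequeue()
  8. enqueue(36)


enqueue(14) -> [14]
enqueue(14) -> [14, 14]
enqueue(47) -> [14, 14, 47]
dequeue()->14, [14, 47]
dequeue()->14, [47]
enqueue(12) -> [47, 12]
dequeue()->47, [12]
enqueue(36) -> [12, 36]

Final queue: [12, 36]


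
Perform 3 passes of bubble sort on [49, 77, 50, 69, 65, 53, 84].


Initial: [49, 77, 50, 69, 65, 53, 84]
Pass 1: [49, 50, 69, 65, 53, 77, 84] (4 swaps)
Pass 2: [49, 50, 65, 53, 69, 77, 84] (2 swaps)
Pass 3: [49, 50, 53, 65, 69, 77, 84] (1 swaps)

After 3 passes: [49, 50, 53, 65, 69, 77, 84]


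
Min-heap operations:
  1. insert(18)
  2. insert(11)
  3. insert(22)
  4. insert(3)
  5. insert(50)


insert(18) -> [18]
insert(11) -> [11, 18]
insert(22) -> [11, 18, 22]
insert(3) -> [3, 11, 22, 18]
insert(50) -> [3, 11, 22, 18, 50]

Final heap: [3, 11, 22, 18, 50]


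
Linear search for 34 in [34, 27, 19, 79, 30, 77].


i=0: 34==34 found!

Found at 0, 1 comps


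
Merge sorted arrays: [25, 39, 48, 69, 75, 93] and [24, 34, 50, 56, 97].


Take 24 from B
Take 25 from A
Take 34 from B
Take 39 from A
Take 48 from A
Take 50 from B
Take 56 from B
Take 69 from A
Take 75 from A
Take 93 from A

Merged: [24, 25, 34, 39, 48, 50, 56, 69, 75, 93, 97]


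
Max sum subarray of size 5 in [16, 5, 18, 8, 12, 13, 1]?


[0:5]: 59
[1:6]: 56
[2:7]: 52

Max: 59 at [0:5]


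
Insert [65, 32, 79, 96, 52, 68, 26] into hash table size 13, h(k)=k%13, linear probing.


Insert 65: h=0 -> slot 0
Insert 32: h=6 -> slot 6
Insert 79: h=1 -> slot 1
Insert 96: h=5 -> slot 5
Insert 52: h=0, 2 probes -> slot 2
Insert 68: h=3 -> slot 3
Insert 26: h=0, 4 probes -> slot 4

Table: [65, 79, 52, 68, 26, 96, 32, None, None, None, None, None, None]


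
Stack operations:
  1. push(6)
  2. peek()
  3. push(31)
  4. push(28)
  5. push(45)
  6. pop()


push(6) -> [6]
peek()->6
push(31) -> [6, 31]
push(28) -> [6, 31, 28]
push(45) -> [6, 31, 28, 45]
pop()->45, [6, 31, 28]

Final stack: [6, 31, 28]


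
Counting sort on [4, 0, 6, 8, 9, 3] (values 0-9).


Input: [4, 0, 6, 8, 9, 3]
Counts: [1, 0, 0, 1, 1, 0, 1, 0, 1, 1]

Sorted: [0, 3, 4, 6, 8, 9]


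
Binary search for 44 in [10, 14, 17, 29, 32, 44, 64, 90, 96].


Step 1: lo=0, hi=8, mid=4, val=32
Step 2: lo=5, hi=8, mid=6, val=64
Step 3: lo=5, hi=5, mid=5, val=44

Found at index 5


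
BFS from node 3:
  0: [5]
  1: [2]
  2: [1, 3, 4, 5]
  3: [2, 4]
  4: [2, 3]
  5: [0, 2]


Visit 3, enqueue [2, 4]
Visit 2, enqueue [1, 5]
Visit 4, enqueue []
Visit 1, enqueue []
Visit 5, enqueue [0]
Visit 0, enqueue []

BFS order: [3, 2, 4, 1, 5, 0]


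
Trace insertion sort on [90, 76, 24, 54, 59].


Initial: [90, 76, 24, 54, 59]
Insert 76: [76, 90, 24, 54, 59]
Insert 24: [24, 76, 90, 54, 59]
Insert 54: [24, 54, 76, 90, 59]
Insert 59: [24, 54, 59, 76, 90]

Sorted: [24, 54, 59, 76, 90]


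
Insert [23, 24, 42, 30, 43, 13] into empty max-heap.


Insert 23: [23]
Insert 24: [24, 23]
Insert 42: [42, 23, 24]
Insert 30: [42, 30, 24, 23]
Insert 43: [43, 42, 24, 23, 30]
Insert 13: [43, 42, 24, 23, 30, 13]

Final heap: [43, 42, 24, 23, 30, 13]


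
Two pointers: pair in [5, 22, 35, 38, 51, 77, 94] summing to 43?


lo=0(5)+hi=6(94)=99
lo=0(5)+hi=5(77)=82
lo=0(5)+hi=4(51)=56
lo=0(5)+hi=3(38)=43

Yes: 5+38=43


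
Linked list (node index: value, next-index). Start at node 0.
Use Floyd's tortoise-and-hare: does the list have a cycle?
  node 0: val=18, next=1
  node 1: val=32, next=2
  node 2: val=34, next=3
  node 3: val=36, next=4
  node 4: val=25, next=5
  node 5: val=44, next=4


Floyd's tortoise (slow, +1) and hare (fast, +2):
  init: slow=0, fast=0
  step 1: slow=1, fast=2
  step 2: slow=2, fast=4
  step 3: slow=3, fast=4
  step 4: slow=4, fast=4
  slow == fast at node 4: cycle detected

Cycle: yes
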